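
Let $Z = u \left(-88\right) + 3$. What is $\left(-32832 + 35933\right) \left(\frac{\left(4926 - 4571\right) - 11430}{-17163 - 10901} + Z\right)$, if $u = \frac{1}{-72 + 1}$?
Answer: $\frac{28633359489}{1992544} \approx 14370.0$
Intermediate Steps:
$u = - \frac{1}{71}$ ($u = \frac{1}{-71} = - \frac{1}{71} \approx -0.014085$)
$Z = \frac{301}{71}$ ($Z = \left(- \frac{1}{71}\right) \left(-88\right) + 3 = \frac{88}{71} + 3 = \frac{301}{71} \approx 4.2394$)
$\left(-32832 + 35933\right) \left(\frac{\left(4926 - 4571\right) - 11430}{-17163 - 10901} + Z\right) = \left(-32832 + 35933\right) \left(\frac{\left(4926 - 4571\right) - 11430}{-17163 - 10901} + \frac{301}{71}\right) = 3101 \left(\frac{355 - 11430}{-28064} + \frac{301}{71}\right) = 3101 \left(\left(-11075\right) \left(- \frac{1}{28064}\right) + \frac{301}{71}\right) = 3101 \left(\frac{11075}{28064} + \frac{301}{71}\right) = 3101 \cdot \frac{9233589}{1992544} = \frac{28633359489}{1992544}$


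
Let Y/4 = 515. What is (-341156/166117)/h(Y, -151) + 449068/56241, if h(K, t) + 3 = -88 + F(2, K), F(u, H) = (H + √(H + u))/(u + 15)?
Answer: 1016351889167504/128390244954741 + 5799652*√2062/43374311519 ≈ 7.9222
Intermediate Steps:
Y = 2060 (Y = 4*515 = 2060)
F(u, H) = (H + √(H + u))/(15 + u)
h(K, t) = -91 + K/17 + √(2 + K)/17 (h(K, t) = -3 + (-88 + (K + √(K + 2))/(15 + 2)) = -3 + (-88 + (K + √(2 + K))/17) = -3 + (-88 + (K/17 + √(2 + K)/17)) = -3 + (-88 + K/17 + √(2 + K)/17) = -91 + K/17 + √(2 + K)/17)
(-341156/166117)/h(Y, -151) + 449068/56241 = (-341156/166117)/(-91 + (1/17)*2060 + √(2 + 2060)/17) + 449068/56241 = (-341156*1/166117)/(-91 + 2060/17 + √2062/17) + 449068*(1/56241) = -341156/(166117*(513/17 + √2062/17)) + 449068/56241 = 449068/56241 - 341156/(166117*(513/17 + √2062/17))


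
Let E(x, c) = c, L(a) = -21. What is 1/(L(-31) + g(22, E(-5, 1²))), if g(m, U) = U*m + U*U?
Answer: ½ ≈ 0.50000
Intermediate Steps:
g(m, U) = U² + U*m (g(m, U) = U*m + U² = U² + U*m)
1/(L(-31) + g(22, E(-5, 1²))) = 1/(-21 + 1²*(1² + 22)) = 1/(-21 + 1*(1 + 22)) = 1/(-21 + 1*23) = 1/(-21 + 23) = 1/2 = ½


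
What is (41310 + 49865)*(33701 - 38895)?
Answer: -473562950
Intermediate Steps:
(41310 + 49865)*(33701 - 38895) = 91175*(-5194) = -473562950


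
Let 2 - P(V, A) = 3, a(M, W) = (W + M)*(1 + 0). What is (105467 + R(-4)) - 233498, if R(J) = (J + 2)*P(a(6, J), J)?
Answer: -128029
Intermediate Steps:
a(M, W) = M + W (a(M, W) = (M + W)*1 = M + W)
P(V, A) = -1 (P(V, A) = 2 - 1*3 = 2 - 3 = -1)
R(J) = -2 - J (R(J) = (J + 2)*(-1) = (2 + J)*(-1) = -2 - J)
(105467 + R(-4)) - 233498 = (105467 + (-2 - 1*(-4))) - 233498 = (105467 + (-2 + 4)) - 233498 = (105467 + 2) - 233498 = 105469 - 233498 = -128029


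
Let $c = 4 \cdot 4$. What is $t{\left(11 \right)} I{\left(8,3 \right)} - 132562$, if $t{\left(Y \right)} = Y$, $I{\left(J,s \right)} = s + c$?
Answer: $-132353$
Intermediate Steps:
$c = 16$
$I{\left(J,s \right)} = 16 + s$ ($I{\left(J,s \right)} = s + 16 = 16 + s$)
$t{\left(11 \right)} I{\left(8,3 \right)} - 132562 = 11 \left(16 + 3\right) - 132562 = 11 \cdot 19 - 132562 = 209 - 132562 = -132353$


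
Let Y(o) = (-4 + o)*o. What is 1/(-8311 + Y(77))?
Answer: -1/2690 ≈ -0.00037175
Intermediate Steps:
Y(o) = o*(-4 + o)
1/(-8311 + Y(77)) = 1/(-8311 + 77*(-4 + 77)) = 1/(-8311 + 77*73) = 1/(-8311 + 5621) = 1/(-2690) = -1/2690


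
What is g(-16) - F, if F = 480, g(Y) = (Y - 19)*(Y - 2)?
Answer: 150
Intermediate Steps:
g(Y) = (-19 + Y)*(-2 + Y)
g(-16) - F = (38 + (-16)² - 21*(-16)) - 1*480 = (38 + 256 + 336) - 480 = 630 - 480 = 150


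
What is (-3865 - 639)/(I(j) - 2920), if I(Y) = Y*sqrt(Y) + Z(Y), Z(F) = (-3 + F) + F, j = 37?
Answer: 86702/54501 + 1126*sqrt(37)/54501 ≈ 1.7165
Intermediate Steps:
Z(F) = -3 + 2*F
I(Y) = -3 + Y**(3/2) + 2*Y (I(Y) = Y*sqrt(Y) + (-3 + 2*Y) = Y**(3/2) + (-3 + 2*Y) = -3 + Y**(3/2) + 2*Y)
(-3865 - 639)/(I(j) - 2920) = (-3865 - 639)/((-3 + 37**(3/2) + 2*37) - 2920) = -4504/((-3 + 37*sqrt(37) + 74) - 2920) = -4504/((71 + 37*sqrt(37)) - 2920) = -4504/(-2849 + 37*sqrt(37))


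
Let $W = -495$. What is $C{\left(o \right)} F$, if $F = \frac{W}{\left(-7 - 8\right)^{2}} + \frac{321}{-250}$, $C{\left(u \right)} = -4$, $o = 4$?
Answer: $\frac{1742}{125} \approx 13.936$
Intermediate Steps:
$F = - \frac{871}{250}$ ($F = - \frac{495}{\left(-7 - 8\right)^{2}} + \frac{321}{-250} = - \frac{495}{\left(-15\right)^{2}} + 321 \left(- \frac{1}{250}\right) = - \frac{495}{225} - \frac{321}{250} = \left(-495\right) \frac{1}{225} - \frac{321}{250} = - \frac{11}{5} - \frac{321}{250} = - \frac{871}{250} \approx -3.484$)
$C{\left(o \right)} F = \left(-4\right) \left(- \frac{871}{250}\right) = \frac{1742}{125}$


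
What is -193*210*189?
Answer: -7660170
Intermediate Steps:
-193*210*189 = -40530*189 = -7660170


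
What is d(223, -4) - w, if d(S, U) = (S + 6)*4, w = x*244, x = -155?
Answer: 38736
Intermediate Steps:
w = -37820 (w = -155*244 = -37820)
d(S, U) = 24 + 4*S (d(S, U) = (6 + S)*4 = 24 + 4*S)
d(223, -4) - w = (24 + 4*223) - 1*(-37820) = (24 + 892) + 37820 = 916 + 37820 = 38736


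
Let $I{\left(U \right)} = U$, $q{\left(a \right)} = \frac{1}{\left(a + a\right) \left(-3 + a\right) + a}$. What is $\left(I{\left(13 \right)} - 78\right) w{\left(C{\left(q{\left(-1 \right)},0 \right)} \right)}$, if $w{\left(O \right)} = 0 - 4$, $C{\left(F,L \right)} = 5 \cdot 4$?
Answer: $260$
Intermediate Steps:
$q{\left(a \right)} = \frac{1}{a + 2 a \left(-3 + a\right)}$ ($q{\left(a \right)} = \frac{1}{2 a \left(-3 + a\right) + a} = \frac{1}{a + 2 a \left(-3 + a\right)}$)
$C{\left(F,L \right)} = 20$
$w{\left(O \right)} = -4$
$\left(I{\left(13 \right)} - 78\right) w{\left(C{\left(q{\left(-1 \right)},0 \right)} \right)} = \left(13 - 78\right) \left(-4\right) = \left(-65\right) \left(-4\right) = 260$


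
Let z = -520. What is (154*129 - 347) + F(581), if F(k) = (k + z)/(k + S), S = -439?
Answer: 2771759/142 ≈ 19519.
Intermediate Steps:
F(k) = (-520 + k)/(-439 + k) (F(k) = (k - 520)/(k - 439) = (-520 + k)/(-439 + k))
(154*129 - 347) + F(581) = (154*129 - 347) + (-520 + 581)/(-439 + 581) = (19866 - 347) + 61/142 = 19519 + (1/142)*61 = 19519 + 61/142 = 2771759/142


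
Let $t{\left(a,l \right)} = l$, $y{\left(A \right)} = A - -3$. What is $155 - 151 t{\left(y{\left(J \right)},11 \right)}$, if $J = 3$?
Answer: $-1506$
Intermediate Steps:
$y{\left(A \right)} = 3 + A$ ($y{\left(A \right)} = A + 3 = 3 + A$)
$155 - 151 t{\left(y{\left(J \right)},11 \right)} = 155 - 1661 = -1506$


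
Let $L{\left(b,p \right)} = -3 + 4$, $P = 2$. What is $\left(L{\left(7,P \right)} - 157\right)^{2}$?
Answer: $24336$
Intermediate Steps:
$L{\left(b,p \right)} = 1$
$\left(L{\left(7,P \right)} - 157\right)^{2} = \left(1 - 157\right)^{2} = \left(-156\right)^{2} = 24336$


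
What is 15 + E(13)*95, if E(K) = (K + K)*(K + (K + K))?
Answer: 96345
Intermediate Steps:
E(K) = 6*K² (E(K) = (2*K)*(K + 2*K) = (2*K)*(3*K) = 6*K²)
15 + E(13)*95 = 15 + (6*13²)*95 = 15 + (6*169)*95 = 15 + 1014*95 = 15 + 96330 = 96345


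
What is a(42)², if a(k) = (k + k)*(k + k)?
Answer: 49787136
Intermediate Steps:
a(k) = 4*k² (a(k) = (2*k)*(2*k) = 4*k²)
a(42)² = (4*42²)² = (4*1764)² = 7056² = 49787136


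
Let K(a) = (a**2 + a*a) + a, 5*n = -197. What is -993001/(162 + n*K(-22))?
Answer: 4965005/185552 ≈ 26.758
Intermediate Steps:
n = -197/5 (n = (1/5)*(-197) = -197/5 ≈ -39.400)
K(a) = a + 2*a**2 (K(a) = (a**2 + a**2) + a = 2*a**2 + a = a + 2*a**2)
-993001/(162 + n*K(-22)) = -993001/(162 - (-4334)*(1 + 2*(-22))/5) = -993001/(162 - (-4334)*(1 - 44)/5) = -993001/(162 - (-4334)*(-43)/5) = -993001/(162 - 197/5*946) = -993001/(162 - 186362/5) = -993001/(-185552/5) = -993001*(-5/185552) = 4965005/185552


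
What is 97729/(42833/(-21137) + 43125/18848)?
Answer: 38934273510304/104216741 ≈ 3.7359e+5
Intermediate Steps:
97729/(42833/(-21137) + 43125/18848) = 97729/(42833*(-1/21137) + 43125*(1/18848)) = 97729/(-42833/21137 + 43125/18848) = 97729/(104216741/398390176) = 97729*(398390176/104216741) = 38934273510304/104216741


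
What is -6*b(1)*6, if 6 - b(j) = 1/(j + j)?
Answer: -198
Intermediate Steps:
b(j) = 6 - 1/(2*j) (b(j) = 6 - 1/(j + j) = 6 - 1/(2*j))
-6*b(1)*6 = -6*(6 - 1/2/1)*6 = -6*(6 - 1/2*1)*6 = -6*(6 - 1/2)*6 = -6*11/2*6 = -33*6 = -198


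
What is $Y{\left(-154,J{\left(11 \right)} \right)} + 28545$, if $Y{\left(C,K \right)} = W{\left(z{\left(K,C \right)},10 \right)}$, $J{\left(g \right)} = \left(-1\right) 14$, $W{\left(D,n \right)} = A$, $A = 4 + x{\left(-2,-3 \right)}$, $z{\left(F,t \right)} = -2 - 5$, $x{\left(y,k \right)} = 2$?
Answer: $28551$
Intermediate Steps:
$z{\left(F,t \right)} = -7$ ($z{\left(F,t \right)} = -2 - 5 = -7$)
$A = 6$ ($A = 4 + 2 = 6$)
$W{\left(D,n \right)} = 6$
$J{\left(g \right)} = -14$
$Y{\left(C,K \right)} = 6$
$Y{\left(-154,J{\left(11 \right)} \right)} + 28545 = 6 + 28545 = 28551$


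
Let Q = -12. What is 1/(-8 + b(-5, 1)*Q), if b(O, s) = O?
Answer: 1/52 ≈ 0.019231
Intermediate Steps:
1/(-8 + b(-5, 1)*Q) = 1/(-8 - 5*(-12)) = 1/(-8 + 60) = 1/52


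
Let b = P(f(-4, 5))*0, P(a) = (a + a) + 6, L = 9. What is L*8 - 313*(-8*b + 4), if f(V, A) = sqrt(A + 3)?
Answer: -1180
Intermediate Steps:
f(V, A) = sqrt(3 + A)
P(a) = 6 + 2*a (P(a) = 2*a + 6 = 6 + 2*a)
b = 0 (b = (6 + 2*sqrt(3 + 5))*0 = (6 + 2*sqrt(8))*0 = (6 + 2*(2*sqrt(2)))*0 = (6 + 4*sqrt(2))*0 = 0)
L*8 - 313*(-8*b + 4) = 9*8 - 313*(-8*0 + 4) = 72 - 313*(0 + 4) = 72 - 313*4 = 72 - 1252 = -1180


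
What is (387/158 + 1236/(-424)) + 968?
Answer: 4051066/4187 ≈ 967.53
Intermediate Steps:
(387/158 + 1236/(-424)) + 968 = (387*(1/158) + 1236*(-1/424)) + 968 = (387/158 - 309/106) + 968 = -1950/4187 + 968 = 4051066/4187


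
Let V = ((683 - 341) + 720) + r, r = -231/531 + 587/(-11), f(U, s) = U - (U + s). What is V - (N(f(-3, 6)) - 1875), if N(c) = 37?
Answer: 5541554/1947 ≈ 2846.2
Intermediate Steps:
f(U, s) = -s (f(U, s) = U + (-U - s) = -s)
r = -104746/1947 (r = -231*1/531 + 587*(-1/11) = -77/177 - 587/11 = -104746/1947 ≈ -53.799)
V = 1962968/1947 (V = ((683 - 341) + 720) - 104746/1947 = (342 + 720) - 104746/1947 = 1062 - 104746/1947 = 1962968/1947 ≈ 1008.2)
V - (N(f(-3, 6)) - 1875) = 1962968/1947 - (37 - 1875) = 1962968/1947 - 1*(-1838) = 1962968/1947 + 1838 = 5541554/1947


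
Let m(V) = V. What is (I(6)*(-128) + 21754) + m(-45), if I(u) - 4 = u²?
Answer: 16589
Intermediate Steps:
I(u) = 4 + u²
(I(6)*(-128) + 21754) + m(-45) = ((4 + 6²)*(-128) + 21754) - 45 = ((4 + 36)*(-128) + 21754) - 45 = (40*(-128) + 21754) - 45 = (-5120 + 21754) - 45 = 16634 - 45 = 16589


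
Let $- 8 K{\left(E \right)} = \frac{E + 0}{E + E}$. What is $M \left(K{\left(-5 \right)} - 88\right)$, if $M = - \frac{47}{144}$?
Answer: $\frac{66223}{2304} \approx 28.743$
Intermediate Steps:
$K{\left(E \right)} = - \frac{1}{16}$ ($K{\left(E \right)} = - \frac{\left(E + 0\right) \frac{1}{E + E}}{8} = - \frac{E \frac{1}{2 E}}{8} = \left(- \frac{1}{8}\right) \frac{1}{2} = - \frac{1}{16}$)
$M = - \frac{47}{144}$ ($M = \left(-47\right) \frac{1}{144} = - \frac{47}{144} \approx -0.32639$)
$M \left(K{\left(-5 \right)} - 88\right) = - \frac{47 \left(- \frac{1}{16} - 88\right)}{144} = \left(- \frac{47}{144}\right) \left(- \frac{1409}{16}\right) = \frac{66223}{2304}$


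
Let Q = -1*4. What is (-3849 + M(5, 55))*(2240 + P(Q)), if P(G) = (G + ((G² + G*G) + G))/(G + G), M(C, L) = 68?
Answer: -8458097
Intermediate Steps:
Q = -4
P(G) = (2*G + 2*G²)/(2*G) (P(G) = (G + ((G² + G²) + G))/((2*G)) = (G + (2*G² + G))*(1/(2*G)) = (G + (G + 2*G²))*(1/(2*G)) = (2*G + 2*G²)*(1/(2*G)) = (2*G + 2*G²)/(2*G))
(-3849 + M(5, 55))*(2240 + P(Q)) = (-3849 + 68)*(2240 + (1 - 4)) = -3781*(2240 - 3) = -3781*2237 = -8458097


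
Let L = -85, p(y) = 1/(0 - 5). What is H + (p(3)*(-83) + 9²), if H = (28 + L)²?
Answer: 16733/5 ≈ 3346.6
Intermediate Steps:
p(y) = -⅕ (p(y) = 1/(-5) = -⅕)
H = 3249 (H = (28 - 85)² = (-57)² = 3249)
H + (p(3)*(-83) + 9²) = 3249 + (-⅕*(-83) + 9²) = 3249 + (83/5 + 81) = 3249 + 488/5 = 16733/5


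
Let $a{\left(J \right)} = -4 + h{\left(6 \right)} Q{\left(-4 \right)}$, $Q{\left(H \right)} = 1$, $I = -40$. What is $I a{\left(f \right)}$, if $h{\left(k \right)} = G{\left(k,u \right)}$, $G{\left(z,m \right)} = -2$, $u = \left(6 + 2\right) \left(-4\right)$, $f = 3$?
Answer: $240$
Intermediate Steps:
$u = -32$ ($u = 8 \left(-4\right) = -32$)
$h{\left(k \right)} = -2$
$a{\left(J \right)} = -6$ ($a{\left(J \right)} = -4 - 2 = -6$)
$I a{\left(f \right)} = \left(-40\right) \left(-6\right) = 240$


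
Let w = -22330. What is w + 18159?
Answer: -4171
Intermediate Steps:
w + 18159 = -22330 + 18159 = -4171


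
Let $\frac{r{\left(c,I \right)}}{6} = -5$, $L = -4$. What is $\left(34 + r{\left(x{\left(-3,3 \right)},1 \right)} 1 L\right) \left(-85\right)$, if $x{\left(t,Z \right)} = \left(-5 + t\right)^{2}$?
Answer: $-13090$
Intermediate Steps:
$r{\left(c,I \right)} = -30$ ($r{\left(c,I \right)} = 6 \left(-5\right) = -30$)
$\left(34 + r{\left(x{\left(-3,3 \right)},1 \right)} 1 L\right) \left(-85\right) = \left(34 + \left(-30\right) 1 \left(-4\right)\right) \left(-85\right) = \left(34 - -120\right) \left(-85\right) = \left(34 + 120\right) \left(-85\right) = 154 \left(-85\right) = -13090$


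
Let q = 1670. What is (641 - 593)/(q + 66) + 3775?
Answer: 819181/217 ≈ 3775.0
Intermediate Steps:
(641 - 593)/(q + 66) + 3775 = (641 - 593)/(1670 + 66) + 3775 = 48/1736 + 3775 = 48*(1/1736) + 3775 = 6/217 + 3775 = 819181/217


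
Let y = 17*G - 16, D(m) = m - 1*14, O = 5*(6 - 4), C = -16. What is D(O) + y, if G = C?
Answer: -292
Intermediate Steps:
G = -16
O = 10 (O = 5*2 = 10)
D(m) = -14 + m (D(m) = m - 14 = -14 + m)
y = -288 (y = 17*(-16) - 16 = -272 - 16 = -288)
D(O) + y = (-14 + 10) - 288 = -4 - 288 = -292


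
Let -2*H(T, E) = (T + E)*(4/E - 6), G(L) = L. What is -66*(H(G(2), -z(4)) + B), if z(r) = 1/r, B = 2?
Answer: -2805/2 ≈ -1402.5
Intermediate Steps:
H(T, E) = -(-6 + 4/E)*(E + T)/2 (H(T, E) = -(T + E)*(4/E - 6)/2 = -(E + T)*(-6 + 4/E)/2 = -(-6 + 4/E)*(E + T)/2)
-66*(H(G(2), -z(4)) + B) = -66*((-2 + 3*(-1/4) + 3*2 - 2*2/(-1/4)) + 2) = -66*((-2 + 3*(-1*¼) + 6 - 2*2/(-1*¼)) + 2) = -66*((-2 + 3*(-¼) + 6 - 2*2/(-¼)) + 2) = -66*((-2 - ¾ + 6 - 2*2*(-4)) + 2) = -66*((-2 - ¾ + 6 + 16) + 2) = -66*(77/4 + 2) = -66*85/4 = -2805/2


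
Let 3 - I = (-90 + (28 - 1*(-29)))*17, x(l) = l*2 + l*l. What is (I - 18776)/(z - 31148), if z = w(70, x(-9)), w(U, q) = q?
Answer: 18212/31085 ≈ 0.58588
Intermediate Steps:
x(l) = l² + 2*l (x(l) = 2*l + l² = l² + 2*l)
I = 564 (I = 3 - (-90 + (28 - 1*(-29)))*17 = 3 - (-90 + (28 + 29))*17 = 3 - (-90 + 57)*17 = 3 - (-33)*17 = 3 - 1*(-561) = 3 + 561 = 564)
z = 63 (z = -9*(2 - 9) = -9*(-7) = 63)
(I - 18776)/(z - 31148) = (564 - 18776)/(63 - 31148) = -18212/(-31085) = -18212*(-1/31085) = 18212/31085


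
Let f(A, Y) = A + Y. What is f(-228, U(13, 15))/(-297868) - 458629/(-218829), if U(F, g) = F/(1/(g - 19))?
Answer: 34168043773/16295539143 ≈ 2.0968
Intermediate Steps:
U(F, g) = F*(-19 + g) (U(F, g) = F/(1/(-19 + g)) = F*(-19 + g))
f(-228, U(13, 15))/(-297868) - 458629/(-218829) = (-228 + 13*(-19 + 15))/(-297868) - 458629/(-218829) = (-228 + 13*(-4))*(-1/297868) - 458629*(-1/218829) = (-228 - 52)*(-1/297868) + 458629/218829 = -280*(-1/297868) + 458629/218829 = 70/74467 + 458629/218829 = 34168043773/16295539143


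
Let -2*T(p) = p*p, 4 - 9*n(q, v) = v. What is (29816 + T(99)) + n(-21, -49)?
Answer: 448585/18 ≈ 24921.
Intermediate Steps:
n(q, v) = 4/9 - v/9
T(p) = -p²/2 (T(p) = -p*p/2 = -p²/2)
(29816 + T(99)) + n(-21, -49) = (29816 - ½*99²) + (4/9 - ⅑*(-49)) = (29816 - ½*9801) + (4/9 + 49/9) = (29816 - 9801/2) + 53/9 = 49831/2 + 53/9 = 448585/18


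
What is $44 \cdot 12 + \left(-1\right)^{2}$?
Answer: $529$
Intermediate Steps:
$44 \cdot 12 + \left(-1\right)^{2} = 528 + 1 = 529$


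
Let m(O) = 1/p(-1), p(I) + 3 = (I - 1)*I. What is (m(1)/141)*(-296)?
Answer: 296/141 ≈ 2.0993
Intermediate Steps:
p(I) = -3 + I*(-1 + I) (p(I) = -3 + (I - 1)*I = -3 + (-1 + I)*I = -3 + I*(-1 + I))
m(O) = -1 (m(O) = 1/(-3 + (-1)² - 1*(-1)) = 1/(-3 + 1 + 1) = 1/(-1) = -1)
(m(1)/141)*(-296) = -1/141*(-296) = 296/141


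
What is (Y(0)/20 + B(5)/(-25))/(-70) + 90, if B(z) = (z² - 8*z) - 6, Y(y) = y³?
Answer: 22497/250 ≈ 89.988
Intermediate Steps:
B(z) = -6 + z² - 8*z
(Y(0)/20 + B(5)/(-25))/(-70) + 90 = (0³/20 + (-6 + 5² - 8*5)/(-25))/(-70) + 90 = -(0*(1/20) + (-6 + 25 - 40)*(-1/25))/70 + 90 = -(0 - 21*(-1/25))/70 + 90 = -(0 + 21/25)/70 + 90 = -1/70*21/25 + 90 = -3/250 + 90 = 22497/250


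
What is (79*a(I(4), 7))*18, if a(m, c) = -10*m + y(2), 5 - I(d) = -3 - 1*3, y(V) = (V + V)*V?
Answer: -145044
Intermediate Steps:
y(V) = 2*V² (y(V) = (2*V)*V = 2*V²)
I(d) = 11 (I(d) = 5 - (-3 - 1*3) = 5 - (-3 - 3) = 5 - 1*(-6) = 5 + 6 = 11)
a(m, c) = 8 - 10*m (a(m, c) = -10*m + 2*2² = -10*m + 2*4 = -10*m + 8 = 8 - 10*m)
(79*a(I(4), 7))*18 = (79*(8 - 10*11))*18 = (79*(8 - 110))*18 = (79*(-102))*18 = -8058*18 = -145044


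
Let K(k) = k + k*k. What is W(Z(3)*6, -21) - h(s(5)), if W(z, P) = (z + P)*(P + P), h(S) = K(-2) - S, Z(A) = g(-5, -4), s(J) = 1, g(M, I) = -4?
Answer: 1889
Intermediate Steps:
Z(A) = -4
K(k) = k + k²
h(S) = 2 - S (h(S) = -2*(1 - 2) - S = -2*(-1) - S = 2 - S)
W(z, P) = 2*P*(P + z) (W(z, P) = (P + z)*(2*P) = 2*P*(P + z))
W(Z(3)*6, -21) - h(s(5)) = 2*(-21)*(-21 - 4*6) - (2 - 1*1) = 2*(-21)*(-21 - 24) - (2 - 1) = 2*(-21)*(-45) - 1*1 = 1890 - 1 = 1889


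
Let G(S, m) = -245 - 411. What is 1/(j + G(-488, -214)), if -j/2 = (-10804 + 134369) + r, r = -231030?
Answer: 1/214274 ≈ 4.6669e-6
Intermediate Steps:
G(S, m) = -656
j = 214930 (j = -2*((-10804 + 134369) - 231030) = -2*(123565 - 231030) = -2*(-107465) = 214930)
1/(j + G(-488, -214)) = 1/(214930 - 656) = 1/214274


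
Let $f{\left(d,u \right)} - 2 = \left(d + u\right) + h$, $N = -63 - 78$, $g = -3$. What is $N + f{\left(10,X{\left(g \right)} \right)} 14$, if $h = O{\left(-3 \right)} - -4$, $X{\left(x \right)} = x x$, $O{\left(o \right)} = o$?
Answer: $167$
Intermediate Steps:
$X{\left(x \right)} = x^{2}$
$h = 1$ ($h = -3 - -4 = -3 + 4 = 1$)
$N = -141$ ($N = -63 - 78 = -141$)
$f{\left(d,u \right)} = 3 + d + u$ ($f{\left(d,u \right)} = 2 + \left(\left(d + u\right) + 1\right) = 2 + \left(1 + d + u\right) = 3 + d + u$)
$N + f{\left(10,X{\left(g \right)} \right)} 14 = -141 + \left(3 + 10 + \left(-3\right)^{2}\right) 14 = -141 + \left(3 + 10 + 9\right) 14 = -141 + 22 \cdot 14 = -141 + 308 = 167$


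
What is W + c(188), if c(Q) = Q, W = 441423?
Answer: 441611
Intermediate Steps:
W + c(188) = 441423 + 188 = 441611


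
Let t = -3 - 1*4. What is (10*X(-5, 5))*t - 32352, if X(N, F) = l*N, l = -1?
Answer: -32702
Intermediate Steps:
t = -7 (t = -3 - 4 = -7)
X(N, F) = -N
(10*X(-5, 5))*t - 32352 = (10*(-1*(-5)))*(-7) - 32352 = (10*5)*(-7) - 32352 = 50*(-7) - 32352 = -350 - 32352 = -32702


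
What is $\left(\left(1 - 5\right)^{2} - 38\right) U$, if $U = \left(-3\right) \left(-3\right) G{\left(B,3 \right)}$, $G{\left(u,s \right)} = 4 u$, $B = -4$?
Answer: $3168$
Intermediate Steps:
$U = -144$ ($U = \left(-3\right) \left(-3\right) 4 \left(-4\right) = 9 \left(-16\right) = -144$)
$\left(\left(1 - 5\right)^{2} - 38\right) U = \left(\left(1 - 5\right)^{2} - 38\right) \left(-144\right) = \left(\left(-4\right)^{2} - 38\right) \left(-144\right) = \left(16 - 38\right) \left(-144\right) = \left(-22\right) \left(-144\right) = 3168$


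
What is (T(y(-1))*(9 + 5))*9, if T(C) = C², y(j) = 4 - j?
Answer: 3150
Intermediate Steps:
(T(y(-1))*(9 + 5))*9 = ((4 - 1*(-1))²*(9 + 5))*9 = ((4 + 1)²*14)*9 = (5²*14)*9 = (25*14)*9 = 350*9 = 3150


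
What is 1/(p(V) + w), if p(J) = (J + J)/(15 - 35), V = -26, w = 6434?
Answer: 5/32183 ≈ 0.00015536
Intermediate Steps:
p(J) = -J/10 (p(J) = (2*J)/(-20) = (2*J)*(-1/20) = -J/10)
1/(p(V) + w) = 1/(-⅒*(-26) + 6434) = 1/(13/5 + 6434) = 1/(32183/5) = 5/32183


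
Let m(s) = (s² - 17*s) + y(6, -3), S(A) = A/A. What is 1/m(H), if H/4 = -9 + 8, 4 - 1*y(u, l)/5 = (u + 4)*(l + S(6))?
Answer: 1/204 ≈ 0.0049020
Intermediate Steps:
S(A) = 1
y(u, l) = 20 - 5*(1 + l)*(4 + u) (y(u, l) = 20 - 5*(u + 4)*(l + 1) = 20 - 5*(4 + u)*(1 + l) = 20 - 5*(1 + l)*(4 + u))
H = -4 (H = 4*(-9 + 8) = 4*(-1) = -4)
m(s) = 120 + s² - 17*s (m(s) = (s² - 17*s) + (-20*(-3) - 5*6 - 5*(-3)*6) = (s² - 17*s) + (60 - 30 + 90) = (s² - 17*s) + 120 = 120 + s² - 17*s)
1/m(H) = 1/(120 + (-4)² - 17*(-4)) = 1/(120 + 16 + 68) = 1/204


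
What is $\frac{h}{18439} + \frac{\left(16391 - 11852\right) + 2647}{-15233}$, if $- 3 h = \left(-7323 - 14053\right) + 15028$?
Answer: $- \frac{100269626}{280881287} \approx -0.35698$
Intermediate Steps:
$h = 2116$ ($h = - \frac{\left(-7323 - 14053\right) + 15028}{3} = - \frac{-21376 + 15028}{3} = \left(- \frac{1}{3}\right) \left(-6348\right) = 2116$)
$\frac{h}{18439} + \frac{\left(16391 - 11852\right) + 2647}{-15233} = \frac{2116}{18439} + \frac{\left(16391 - 11852\right) + 2647}{-15233} = 2116 \cdot \frac{1}{18439} + \left(4539 + 2647\right) \left(- \frac{1}{15233}\right) = \frac{2116}{18439} + 7186 \left(- \frac{1}{15233}\right) = \frac{2116}{18439} - \frac{7186}{15233} = - \frac{100269626}{280881287}$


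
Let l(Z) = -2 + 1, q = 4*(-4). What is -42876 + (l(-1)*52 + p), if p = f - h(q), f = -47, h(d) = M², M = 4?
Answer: -42991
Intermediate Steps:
q = -16
h(d) = 16 (h(d) = 4² = 16)
l(Z) = -1
p = -63 (p = -47 - 1*16 = -47 - 16 = -63)
-42876 + (l(-1)*52 + p) = -42876 + (-1*52 - 63) = -42876 + (-52 - 63) = -42876 - 115 = -42991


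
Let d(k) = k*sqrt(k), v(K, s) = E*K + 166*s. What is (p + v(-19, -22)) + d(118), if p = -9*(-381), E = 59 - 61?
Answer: -185 + 118*sqrt(118) ≈ 1096.8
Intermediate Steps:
E = -2
v(K, s) = -2*K + 166*s
d(k) = k**(3/2)
p = 3429
(p + v(-19, -22)) + d(118) = (3429 + (-2*(-19) + 166*(-22))) + 118**(3/2) = (3429 + (38 - 3652)) + 118*sqrt(118) = (3429 - 3614) + 118*sqrt(118) = -185 + 118*sqrt(118)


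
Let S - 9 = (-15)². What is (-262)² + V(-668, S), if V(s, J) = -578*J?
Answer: -66608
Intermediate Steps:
S = 234 (S = 9 + (-15)² = 9 + 225 = 234)
(-262)² + V(-668, S) = (-262)² - 578*234 = 68644 - 135252 = -66608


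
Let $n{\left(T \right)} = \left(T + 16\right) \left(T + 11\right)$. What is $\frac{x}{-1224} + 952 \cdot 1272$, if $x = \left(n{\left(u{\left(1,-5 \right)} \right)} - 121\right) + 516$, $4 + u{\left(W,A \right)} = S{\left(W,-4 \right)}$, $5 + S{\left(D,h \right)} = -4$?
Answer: $\frac{1482195067}{1224} \approx 1.2109 \cdot 10^{6}$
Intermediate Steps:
$S{\left(D,h \right)} = -9$ ($S{\left(D,h \right)} = -5 - 4 = -9$)
$u{\left(W,A \right)} = -13$ ($u{\left(W,A \right)} = -4 - 9 = -13$)
$n{\left(T \right)} = \left(11 + T\right) \left(16 + T\right)$ ($n{\left(T \right)} = \left(16 + T\right) \left(11 + T\right) = \left(11 + T\right) \left(16 + T\right)$)
$x = 389$ ($x = \left(\left(176 + \left(-13\right)^{2} + 27 \left(-13\right)\right) - 121\right) + 516 = \left(\left(176 + 169 - 351\right) - 121\right) + 516 = \left(-6 - 121\right) + 516 = -127 + 516 = 389$)
$\frac{x}{-1224} + 952 \cdot 1272 = \frac{389}{-1224} + 952 \cdot 1272 = 389 \left(- \frac{1}{1224}\right) + 1210944 = - \frac{389}{1224} + 1210944 = \frac{1482195067}{1224}$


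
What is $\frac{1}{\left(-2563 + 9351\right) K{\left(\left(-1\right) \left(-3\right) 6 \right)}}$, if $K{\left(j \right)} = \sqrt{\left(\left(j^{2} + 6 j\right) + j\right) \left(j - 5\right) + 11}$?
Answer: $\frac{\sqrt{5861}}{39784468} \approx 1.9243 \cdot 10^{-6}$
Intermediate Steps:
$K{\left(j \right)} = \sqrt{11 + \left(-5 + j\right) \left(j^{2} + 7 j\right)}$ ($K{\left(j \right)} = \sqrt{\left(j^{2} + 7 j\right) \left(-5 + j\right) + 11} = \sqrt{\left(-5 + j\right) \left(j^{2} + 7 j\right) + 11} = \sqrt{11 + \left(-5 + j\right) \left(j^{2} + 7 j\right)}$)
$\frac{1}{\left(-2563 + 9351\right) K{\left(\left(-1\right) \left(-3\right) 6 \right)}} = \frac{1}{\left(-2563 + 9351\right) \sqrt{11 + \left(\left(-1\right) \left(-3\right) 6\right)^{3} - 35 \left(-1\right) \left(-3\right) 6 + 2 \left(\left(-1\right) \left(-3\right) 6\right)^{2}}} = \frac{1}{6788 \sqrt{11 + \left(3 \cdot 6\right)^{3} - 35 \cdot 3 \cdot 6 + 2 \left(3 \cdot 6\right)^{2}}} = \frac{1}{6788 \sqrt{11 + 18^{3} - 630 + 2 \cdot 18^{2}}} = \frac{1}{6788 \sqrt{11 + 5832 - 630 + 2 \cdot 324}} = \frac{1}{6788 \sqrt{11 + 5832 - 630 + 648}} = \frac{1}{6788 \sqrt{5861}} = \frac{\frac{1}{5861} \sqrt{5861}}{6788} = \frac{\sqrt{5861}}{39784468}$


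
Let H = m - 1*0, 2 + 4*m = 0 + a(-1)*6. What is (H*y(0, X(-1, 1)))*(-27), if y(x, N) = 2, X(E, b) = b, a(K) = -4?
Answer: 351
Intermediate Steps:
m = -13/2 (m = -½ + (0 - 4*6)/4 = -½ + (0 - 24)/4 = -½ + (¼)*(-24) = -½ - 6 = -13/2 ≈ -6.5000)
H = -13/2 (H = -13/2 - 1*0 = -13/2 + 0 = -13/2 ≈ -6.5000)
(H*y(0, X(-1, 1)))*(-27) = -13/2*2*(-27) = -13*(-27) = 351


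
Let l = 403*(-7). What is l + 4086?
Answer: 1265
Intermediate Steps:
l = -2821
l + 4086 = -2821 + 4086 = 1265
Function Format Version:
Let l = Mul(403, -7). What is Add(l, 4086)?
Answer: 1265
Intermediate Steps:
l = -2821
Add(l, 4086) = Add(-2821, 4086) = 1265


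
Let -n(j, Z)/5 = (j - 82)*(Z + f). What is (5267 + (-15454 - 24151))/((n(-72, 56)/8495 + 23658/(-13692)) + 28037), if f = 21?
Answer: -133132477884/108723118165 ≈ -1.2245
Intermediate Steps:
n(j, Z) = -5*(-82 + j)*(21 + Z) (n(j, Z) = -5*(j - 82)*(Z + 21) = -5*(-82 + j)*(21 + Z))
(5267 + (-15454 - 24151))/((n(-72, 56)/8495 + 23658/(-13692)) + 28037) = (5267 + (-15454 - 24151))/(((8610 - 105*(-72) + 410*56 - 5*56*(-72))/8495 + 23658/(-13692)) + 28037) = (5267 - 39605)/(((8610 + 7560 + 22960 + 20160)*(1/8495) + 23658*(-1/13692)) + 28037) = -34338/((59290*(1/8495) - 3943/2282) + 28037) = -34338/((11858/1699 - 3943/2282) + 28037) = -34338/(20360799/3877118 + 28037) = -34338/108723118165/3877118 = -34338*3877118/108723118165 = -133132477884/108723118165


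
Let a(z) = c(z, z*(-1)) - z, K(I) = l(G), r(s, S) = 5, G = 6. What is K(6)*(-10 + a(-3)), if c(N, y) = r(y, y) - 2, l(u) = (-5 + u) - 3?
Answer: 8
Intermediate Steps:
l(u) = -8 + u
K(I) = -2 (K(I) = -8 + 6 = -2)
c(N, y) = 3 (c(N, y) = 5 - 2 = 3)
a(z) = 3 - z
K(6)*(-10 + a(-3)) = -2*(-10 + (3 - 1*(-3))) = -2*(-10 + (3 + 3)) = -2*(-10 + 6) = -2*(-4) = 8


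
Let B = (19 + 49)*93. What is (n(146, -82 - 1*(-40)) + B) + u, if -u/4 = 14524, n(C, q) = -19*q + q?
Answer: -51016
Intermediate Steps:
n(C, q) = -18*q
u = -58096 (u = -4*14524 = -58096)
B = 6324 (B = 68*93 = 6324)
(n(146, -82 - 1*(-40)) + B) + u = (-18*(-82 - 1*(-40)) + 6324) - 58096 = (-18*(-82 + 40) + 6324) - 58096 = (-18*(-42) + 6324) - 58096 = (756 + 6324) - 58096 = 7080 - 58096 = -51016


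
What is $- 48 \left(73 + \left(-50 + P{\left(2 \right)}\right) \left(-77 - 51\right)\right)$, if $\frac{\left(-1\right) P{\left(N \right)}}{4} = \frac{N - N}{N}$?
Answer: $-310704$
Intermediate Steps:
$P{\left(N \right)} = 0$ ($P{\left(N \right)} = - 4 \frac{N - N}{N} = - 4 \frac{0}{N} = \left(-4\right) 0 = 0$)
$- 48 \left(73 + \left(-50 + P{\left(2 \right)}\right) \left(-77 - 51\right)\right) = - 48 \left(73 + \left(-50 + 0\right) \left(-77 - 51\right)\right) = - 48 \left(73 - -6400\right) = - 48 \left(73 + 6400\right) = \left(-48\right) 6473 = -310704$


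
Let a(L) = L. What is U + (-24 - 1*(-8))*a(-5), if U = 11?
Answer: 91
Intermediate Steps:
U + (-24 - 1*(-8))*a(-5) = 11 + (-24 - 1*(-8))*(-5) = 11 + (-24 + 8)*(-5) = 11 - 16*(-5) = 11 + 80 = 91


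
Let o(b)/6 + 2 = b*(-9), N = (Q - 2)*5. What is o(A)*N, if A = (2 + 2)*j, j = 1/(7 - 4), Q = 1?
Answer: 420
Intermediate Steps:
j = ⅓ (j = 1/3 = ⅓ ≈ 0.33333)
A = 4/3 (A = (2 + 2)*(⅓) = 4*(⅓) = 4/3 ≈ 1.3333)
N = -5 (N = (1 - 2)*5 = -1*5 = -5)
o(b) = -12 - 54*b (o(b) = -12 + 6*(b*(-9)) = -12 + 6*(-9*b) = -12 - 54*b)
o(A)*N = (-12 - 54*4/3)*(-5) = (-12 - 72)*(-5) = -84*(-5) = 420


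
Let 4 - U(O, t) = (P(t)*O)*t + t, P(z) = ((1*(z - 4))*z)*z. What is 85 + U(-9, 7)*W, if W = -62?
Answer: -573911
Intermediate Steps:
P(z) = z**2*(-4 + z) (P(z) = ((1*(-4 + z))*z)*z = ((-4 + z)*z)*z = (z*(-4 + z))*z = z**2*(-4 + z))
U(O, t) = 4 - t - O*t**3*(-4 + t) (U(O, t) = 4 - (((t**2*(-4 + t))*O)*t + t) = 4 - ((O*t**2*(-4 + t))*t + t) = 4 - (O*t**3*(-4 + t) + t) = 4 - (t + O*t**3*(-4 + t)) = 4 + (-t - O*t**3*(-4 + t)) = 4 - t - O*t**3*(-4 + t))
85 + U(-9, 7)*W = 85 + (4 - 1*7 - 1*(-9)*7**3*(-4 + 7))*(-62) = 85 + (4 - 7 - 1*(-9)*343*3)*(-62) = 85 + (4 - 7 + 9261)*(-62) = 85 + 9258*(-62) = 85 - 573996 = -573911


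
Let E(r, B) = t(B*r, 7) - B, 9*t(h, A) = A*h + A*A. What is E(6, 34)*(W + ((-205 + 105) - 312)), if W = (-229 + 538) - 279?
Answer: -447322/9 ≈ -49702.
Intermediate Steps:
t(h, A) = A**2/9 + A*h/9 (t(h, A) = (A*h + A*A)/9 = (A*h + A**2)/9 = (A**2 + A*h)/9 = A**2/9 + A*h/9)
W = 30 (W = 309 - 279 = 30)
E(r, B) = 49/9 - B + 7*B*r/9 (E(r, B) = (1/9)*7*(7 + B*r) - B = (49/9 + 7*B*r/9) - B = 49/9 - B + 7*B*r/9)
E(6, 34)*(W + ((-205 + 105) - 312)) = (49/9 - 1*34 + (7/9)*34*6)*(30 + ((-205 + 105) - 312)) = (49/9 - 34 + 476/3)*(30 + (-100 - 312)) = 1171*(30 - 412)/9 = (1171/9)*(-382) = -447322/9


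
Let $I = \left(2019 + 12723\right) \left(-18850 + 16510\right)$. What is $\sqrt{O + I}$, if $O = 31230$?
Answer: $15 i \sqrt{153178} \approx 5870.7 i$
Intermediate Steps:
$I = -34496280$ ($I = 14742 \left(-2340\right) = -34496280$)
$\sqrt{O + I} = \sqrt{31230 - 34496280} = \sqrt{-34465050} = 15 i \sqrt{153178}$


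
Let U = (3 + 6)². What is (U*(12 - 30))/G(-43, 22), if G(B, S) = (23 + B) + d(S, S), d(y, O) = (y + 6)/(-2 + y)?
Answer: 2430/31 ≈ 78.387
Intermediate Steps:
d(y, O) = (6 + y)/(-2 + y)
U = 81 (U = 9² = 81)
G(B, S) = 23 + B + (6 + S)/(-2 + S) (G(B, S) = (23 + B) + (6 + S)/(-2 + S) = 23 + B + (6 + S)/(-2 + S))
(U*(12 - 30))/G(-43, 22) = (81*(12 - 30))/(((6 + 22 + (-2 + 22)*(23 - 43))/(-2 + 22))) = (81*(-18))/(((6 + 22 + 20*(-20))/20)) = -1458*20/(6 + 22 - 400) = -1458/((1/20)*(-372)) = -1458/(-93/5) = -1458*(-5/93) = 2430/31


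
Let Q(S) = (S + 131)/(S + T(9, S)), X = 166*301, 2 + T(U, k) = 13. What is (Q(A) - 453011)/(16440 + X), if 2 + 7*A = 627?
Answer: -26501015/3884751 ≈ -6.8218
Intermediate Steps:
A = 625/7 (A = -2/7 + (⅐)*627 = -2/7 + 627/7 = 625/7 ≈ 89.286)
T(U, k) = 11 (T(U, k) = -2 + 13 = 11)
X = 49966
Q(S) = (131 + S)/(11 + S) (Q(S) = (S + 131)/(S + 11) = (131 + S)/(11 + S))
(Q(A) - 453011)/(16440 + X) = ((131 + 625/7)/(11 + 625/7) - 453011)/(16440 + 49966) = ((1542/7)/(702/7) - 453011)/66406 = ((7/702)*(1542/7) - 453011)*(1/66406) = (257/117 - 453011)*(1/66406) = -53002030/117*1/66406 = -26501015/3884751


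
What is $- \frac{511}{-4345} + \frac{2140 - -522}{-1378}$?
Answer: $- \frac{5431116}{2993705} \approx -1.8142$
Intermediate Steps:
$- \frac{511}{-4345} + \frac{2140 - -522}{-1378} = \left(-511\right) \left(- \frac{1}{4345}\right) + \left(2140 + 522\right) \left(- \frac{1}{1378}\right) = \frac{511}{4345} + 2662 \left(- \frac{1}{1378}\right) = \frac{511}{4345} - \frac{1331}{689} = - \frac{5431116}{2993705}$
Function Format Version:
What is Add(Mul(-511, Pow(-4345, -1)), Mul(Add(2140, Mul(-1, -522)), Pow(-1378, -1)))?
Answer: Rational(-5431116, 2993705) ≈ -1.8142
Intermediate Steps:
Add(Mul(-511, Pow(-4345, -1)), Mul(Add(2140, Mul(-1, -522)), Pow(-1378, -1))) = Add(Mul(-511, Rational(-1, 4345)), Mul(Add(2140, 522), Rational(-1, 1378))) = Add(Rational(511, 4345), Mul(2662, Rational(-1, 1378))) = Add(Rational(511, 4345), Rational(-1331, 689)) = Rational(-5431116, 2993705)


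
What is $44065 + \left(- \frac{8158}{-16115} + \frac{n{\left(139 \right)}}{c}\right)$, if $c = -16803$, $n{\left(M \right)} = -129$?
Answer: $\frac{3977358353378}{90260115} \approx 44066.0$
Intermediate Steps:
$44065 + \left(- \frac{8158}{-16115} + \frac{n{\left(139 \right)}}{c}\right) = 44065 - \left(- \frac{8158}{16115} - \frac{43}{5601}\right) = 44065 - - \frac{46385903}{90260115} = 44065 + \left(\frac{8158}{16115} + \frac{43}{5601}\right) = 44065 + \frac{46385903}{90260115} = \frac{3977358353378}{90260115}$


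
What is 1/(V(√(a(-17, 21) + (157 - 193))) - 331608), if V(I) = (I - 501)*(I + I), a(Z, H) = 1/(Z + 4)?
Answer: 13*I/(2*(-2155921*I + 501*√6097)) ≈ -3.014e-6 + 5.4689e-8*I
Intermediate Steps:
a(Z, H) = 1/(4 + Z)
V(I) = 2*I*(-501 + I) (V(I) = (-501 + I)*(2*I) = 2*I*(-501 + I))
1/(V(√(a(-17, 21) + (157 - 193))) - 331608) = 1/(2*√(1/(4 - 17) + (157 - 193))*(-501 + √(1/(4 - 17) + (157 - 193))) - 331608) = 1/(2*√(1/(-13) - 36)*(-501 + √(1/(-13) - 36)) - 331608) = 1/(2*√(-1/13 - 36)*(-501 + √(-1/13 - 36)) - 331608) = 1/(2*√(-469/13)*(-501 + √(-469/13)) - 331608) = 1/(2*(I*√6097/13)*(-501 + I*√6097/13) - 331608) = 1/(2*I*√6097*(-501 + I*√6097/13)/13 - 331608) = 1/(-331608 + 2*I*√6097*(-501 + I*√6097/13)/13)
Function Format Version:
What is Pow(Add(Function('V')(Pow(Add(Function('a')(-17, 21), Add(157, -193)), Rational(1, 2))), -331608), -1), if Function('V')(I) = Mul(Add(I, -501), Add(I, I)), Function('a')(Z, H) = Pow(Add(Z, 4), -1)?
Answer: Mul(Rational(13, 2), I, Pow(Add(Mul(-2155921, I), Mul(501, Pow(6097, Rational(1, 2)))), -1)) ≈ Add(-3.0140e-6, Mul(5.4689e-8, I))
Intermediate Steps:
Function('a')(Z, H) = Pow(Add(4, Z), -1)
Function('V')(I) = Mul(2, I, Add(-501, I)) (Function('V')(I) = Mul(Add(-501, I), Mul(2, I)) = Mul(2, I, Add(-501, I)))
Pow(Add(Function('V')(Pow(Add(Function('a')(-17, 21), Add(157, -193)), Rational(1, 2))), -331608), -1) = Pow(Add(Mul(2, Pow(Add(Pow(Add(4, -17), -1), Add(157, -193)), Rational(1, 2)), Add(-501, Pow(Add(Pow(Add(4, -17), -1), Add(157, -193)), Rational(1, 2)))), -331608), -1) = Pow(Add(Mul(2, Pow(Add(Pow(-13, -1), -36), Rational(1, 2)), Add(-501, Pow(Add(Pow(-13, -1), -36), Rational(1, 2)))), -331608), -1) = Pow(Add(Mul(2, Pow(Add(Rational(-1, 13), -36), Rational(1, 2)), Add(-501, Pow(Add(Rational(-1, 13), -36), Rational(1, 2)))), -331608), -1) = Pow(Add(Mul(2, Pow(Rational(-469, 13), Rational(1, 2)), Add(-501, Pow(Rational(-469, 13), Rational(1, 2)))), -331608), -1) = Pow(Add(Mul(2, Mul(Rational(1, 13), I, Pow(6097, Rational(1, 2))), Add(-501, Mul(Rational(1, 13), I, Pow(6097, Rational(1, 2))))), -331608), -1) = Pow(Add(Mul(Rational(2, 13), I, Pow(6097, Rational(1, 2)), Add(-501, Mul(Rational(1, 13), I, Pow(6097, Rational(1, 2))))), -331608), -1) = Pow(Add(-331608, Mul(Rational(2, 13), I, Pow(6097, Rational(1, 2)), Add(-501, Mul(Rational(1, 13), I, Pow(6097, Rational(1, 2)))))), -1)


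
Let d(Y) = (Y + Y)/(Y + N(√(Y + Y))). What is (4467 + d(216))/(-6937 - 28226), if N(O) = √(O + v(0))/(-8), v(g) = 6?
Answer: -1489/11721 - 48/(3907*(216 - √(6 + 12*√3)/8)) ≈ -0.12709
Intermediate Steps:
N(O) = -√(6 + O)/8 (N(O) = √(O + 6)/(-8) = √(6 + O)*(-⅛) = -√(6 + O)/8)
d(Y) = 2*Y/(Y - √(6 + √2*√Y)/8) (d(Y) = (Y + Y)/(Y - √(6 + √(Y + Y))/8) = (2*Y)/(Y - √(6 + √(2*Y))/8) = (2*Y)/(Y - √(6 + √2*√Y)/8) = 2*Y/(Y - √(6 + √2*√Y)/8))
(4467 + d(216))/(-6937 - 28226) = (4467 + 16*216/(-√(6 + √2*√216) + 8*216))/(-6937 - 28226) = (4467 + 16*216/(-√(6 + √2*(6*√6)) + 1728))/(-35163) = (4467 + 16*216/(-√(6 + 12*√3) + 1728))*(-1/35163) = (4467 + 16*216/(1728 - √(6 + 12*√3)))*(-1/35163) = (4467 + 3456/(1728 - √(6 + 12*√3)))*(-1/35163) = -1489/11721 - 384/(3907*(1728 - √(6 + 12*√3)))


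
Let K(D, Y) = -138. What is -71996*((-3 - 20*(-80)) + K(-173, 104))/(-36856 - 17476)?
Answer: 26260541/13583 ≈ 1933.3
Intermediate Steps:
-71996*((-3 - 20*(-80)) + K(-173, 104))/(-36856 - 17476) = -71996*((-3 - 20*(-80)) - 138)/(-36856 - 17476) = -71996/((-54332/((-3 + 1600) - 138))) = -71996/((-54332/(1597 - 138))) = -71996/((-54332/1459)) = -71996/((-54332*1/1459)) = -71996/(-54332/1459) = -71996*(-1459/54332) = 26260541/13583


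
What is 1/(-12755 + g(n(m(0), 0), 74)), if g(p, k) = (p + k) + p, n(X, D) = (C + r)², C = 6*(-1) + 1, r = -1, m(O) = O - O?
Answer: -1/12609 ≈ -7.9308e-5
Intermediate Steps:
m(O) = 0
C = -5 (C = -6 + 1 = -5)
n(X, D) = 36 (n(X, D) = (-5 - 1)² = (-6)² = 36)
g(p, k) = k + 2*p (g(p, k) = (k + p) + p = k + 2*p)
1/(-12755 + g(n(m(0), 0), 74)) = 1/(-12755 + (74 + 2*36)) = 1/(-12755 + (74 + 72)) = 1/(-12755 + 146) = 1/(-12609) = -1/12609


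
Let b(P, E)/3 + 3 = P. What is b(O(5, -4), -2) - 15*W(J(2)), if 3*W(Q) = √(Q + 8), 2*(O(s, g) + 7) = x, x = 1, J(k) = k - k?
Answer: -57/2 - 10*√2 ≈ -42.642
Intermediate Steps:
J(k) = 0
O(s, g) = -13/2 (O(s, g) = -7 + (½)*1 = -7 + ½ = -13/2)
b(P, E) = -9 + 3*P
W(Q) = √(8 + Q)/3 (W(Q) = √(Q + 8)/3 = √(8 + Q)/3)
b(O(5, -4), -2) - 15*W(J(2)) = (-9 + 3*(-13/2)) - 5*√(8 + 0) = (-9 - 39/2) - 5*√8 = -57/2 - 5*2*√2 = -57/2 - 10*√2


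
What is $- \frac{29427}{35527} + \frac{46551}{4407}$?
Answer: $\frac{508044196}{52189163} \approx 9.7347$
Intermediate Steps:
$- \frac{29427}{35527} + \frac{46551}{4407} = \left(-29427\right) \frac{1}{35527} + 46551 \cdot \frac{1}{4407} = - \frac{29427}{35527} + \frac{15517}{1469} = \frac{508044196}{52189163}$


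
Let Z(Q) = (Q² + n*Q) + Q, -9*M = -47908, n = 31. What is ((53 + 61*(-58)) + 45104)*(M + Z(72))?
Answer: 1599556900/3 ≈ 5.3319e+8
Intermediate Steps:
M = 47908/9 (M = -⅑*(-47908) = 47908/9 ≈ 5323.1)
Z(Q) = Q² + 32*Q (Z(Q) = (Q² + 31*Q) + Q = Q² + 32*Q)
((53 + 61*(-58)) + 45104)*(M + Z(72)) = ((53 + 61*(-58)) + 45104)*(47908/9 + 72*(32 + 72)) = ((53 - 3538) + 45104)*(47908/9 + 72*104) = (-3485 + 45104)*(47908/9 + 7488) = 41619*(115300/9) = 1599556900/3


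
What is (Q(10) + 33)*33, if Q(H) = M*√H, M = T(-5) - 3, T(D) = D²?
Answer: 1089 + 726*√10 ≈ 3384.8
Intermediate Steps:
M = 22 (M = (-5)² - 3 = 25 - 3 = 22)
Q(H) = 22*√H
(Q(10) + 33)*33 = (22*√10 + 33)*33 = (33 + 22*√10)*33 = 1089 + 726*√10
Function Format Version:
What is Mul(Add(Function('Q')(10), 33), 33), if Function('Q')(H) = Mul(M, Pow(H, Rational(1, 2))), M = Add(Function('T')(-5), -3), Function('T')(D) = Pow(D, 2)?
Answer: Add(1089, Mul(726, Pow(10, Rational(1, 2)))) ≈ 3384.8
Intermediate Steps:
M = 22 (M = Add(Pow(-5, 2), -3) = Add(25, -3) = 22)
Function('Q')(H) = Mul(22, Pow(H, Rational(1, 2)))
Mul(Add(Function('Q')(10), 33), 33) = Mul(Add(Mul(22, Pow(10, Rational(1, 2))), 33), 33) = Mul(Add(33, Mul(22, Pow(10, Rational(1, 2)))), 33) = Add(1089, Mul(726, Pow(10, Rational(1, 2))))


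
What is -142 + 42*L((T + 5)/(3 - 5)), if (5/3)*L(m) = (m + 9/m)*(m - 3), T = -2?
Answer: 1417/2 ≈ 708.50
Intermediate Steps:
L(m) = 3*(-3 + m)*(m + 9/m)/5 (L(m) = 3*((m + 9/m)*(m - 3))/5 = 3*((m + 9/m)*(-3 + m))/5 = 3*((-3 + m)*(m + 9/m))/5 = 3*(-3 + m)*(m + 9/m)/5)
-142 + 42*L((T + 5)/(3 - 5)) = -142 + 42*(3*(-27 + ((-2 + 5)/(3 - 5))*(9 + ((-2 + 5)/(3 - 5))² - 3*(-2 + 5)/(3 - 5)))/(5*(((-2 + 5)/(3 - 5))))) = -142 + 42*(3*(-27 + (3/(-2))*(9 + (3/(-2))² - 9/(-2)))/(5*((3/(-2))))) = -142 + 42*(3*(-27 + (3*(-½))*(9 + (3*(-½))² - 9*(-1)/2))/(5*((3*(-½))))) = -142 + 42*(3*(-27 - 3*(9 + (-3/2)² - 3*(-3/2))/2)/(5*(-3/2))) = -142 + 42*((⅗)*(-⅔)*(-27 - 3*(9 + 9/4 + 9/2)/2)) = -142 + 42*((⅗)*(-⅔)*(-27 - 3/2*63/4)) = -142 + 42*((⅗)*(-⅔)*(-27 - 189/8)) = -142 + 42*((⅗)*(-⅔)*(-405/8)) = -142 + 42*(81/4) = -142 + 1701/2 = 1417/2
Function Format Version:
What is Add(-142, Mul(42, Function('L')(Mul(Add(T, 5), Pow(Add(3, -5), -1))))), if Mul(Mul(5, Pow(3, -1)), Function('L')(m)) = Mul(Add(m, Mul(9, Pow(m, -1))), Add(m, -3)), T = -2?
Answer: Rational(1417, 2) ≈ 708.50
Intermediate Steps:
Function('L')(m) = Mul(Rational(3, 5), Add(-3, m), Add(m, Mul(9, Pow(m, -1)))) (Function('L')(m) = Mul(Rational(3, 5), Mul(Add(m, Mul(9, Pow(m, -1))), Add(m, -3))) = Mul(Rational(3, 5), Mul(Add(m, Mul(9, Pow(m, -1))), Add(-3, m))) = Mul(Rational(3, 5), Mul(Add(-3, m), Add(m, Mul(9, Pow(m, -1))))) = Mul(Rational(3, 5), Add(-3, m), Add(m, Mul(9, Pow(m, -1)))))
Add(-142, Mul(42, Function('L')(Mul(Add(T, 5), Pow(Add(3, -5), -1))))) = Add(-142, Mul(42, Mul(Rational(3, 5), Pow(Mul(Add(-2, 5), Pow(Add(3, -5), -1)), -1), Add(-27, Mul(Mul(Add(-2, 5), Pow(Add(3, -5), -1)), Add(9, Pow(Mul(Add(-2, 5), Pow(Add(3, -5), -1)), 2), Mul(-3, Mul(Add(-2, 5), Pow(Add(3, -5), -1))))))))) = Add(-142, Mul(42, Mul(Rational(3, 5), Pow(Mul(3, Pow(-2, -1)), -1), Add(-27, Mul(Mul(3, Pow(-2, -1)), Add(9, Pow(Mul(3, Pow(-2, -1)), 2), Mul(-3, Mul(3, Pow(-2, -1))))))))) = Add(-142, Mul(42, Mul(Rational(3, 5), Pow(Mul(3, Rational(-1, 2)), -1), Add(-27, Mul(Mul(3, Rational(-1, 2)), Add(9, Pow(Mul(3, Rational(-1, 2)), 2), Mul(-3, Mul(3, Rational(-1, 2))))))))) = Add(-142, Mul(42, Mul(Rational(3, 5), Pow(Rational(-3, 2), -1), Add(-27, Mul(Rational(-3, 2), Add(9, Pow(Rational(-3, 2), 2), Mul(-3, Rational(-3, 2)))))))) = Add(-142, Mul(42, Mul(Rational(3, 5), Rational(-2, 3), Add(-27, Mul(Rational(-3, 2), Add(9, Rational(9, 4), Rational(9, 2))))))) = Add(-142, Mul(42, Mul(Rational(3, 5), Rational(-2, 3), Add(-27, Mul(Rational(-3, 2), Rational(63, 4)))))) = Add(-142, Mul(42, Mul(Rational(3, 5), Rational(-2, 3), Add(-27, Rational(-189, 8))))) = Add(-142, Mul(42, Mul(Rational(3, 5), Rational(-2, 3), Rational(-405, 8)))) = Add(-142, Mul(42, Rational(81, 4))) = Add(-142, Rational(1701, 2)) = Rational(1417, 2)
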